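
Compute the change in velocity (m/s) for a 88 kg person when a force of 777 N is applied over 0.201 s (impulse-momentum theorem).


J = F * dt = 777 * 0.201 = 156.1770 N*s
delta_v = J / m
delta_v = 156.1770 / 88
delta_v = 1.7747


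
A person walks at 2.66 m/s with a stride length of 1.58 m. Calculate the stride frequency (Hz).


f = v / stride_length
f = 2.66 / 1.58
f = 1.6835


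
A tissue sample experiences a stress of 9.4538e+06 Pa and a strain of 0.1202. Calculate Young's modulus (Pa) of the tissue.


E = stress / strain
E = 9.4538e+06 / 0.1202
E = 7.8651e+07


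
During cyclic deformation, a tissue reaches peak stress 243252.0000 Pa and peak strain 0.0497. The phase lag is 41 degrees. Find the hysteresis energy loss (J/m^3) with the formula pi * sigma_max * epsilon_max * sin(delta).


E_loss = pi * sigma_max * epsilon_max * sin(delta)
delta = 41 deg = 0.7156 rad
sin(delta) = 0.6561
E_loss = pi * 243252.0000 * 0.0497 * 0.6561
E_loss = 24917.5649


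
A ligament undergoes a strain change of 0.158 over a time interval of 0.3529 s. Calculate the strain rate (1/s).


strain_rate = delta_strain / delta_t
strain_rate = 0.158 / 0.3529
strain_rate = 0.4477


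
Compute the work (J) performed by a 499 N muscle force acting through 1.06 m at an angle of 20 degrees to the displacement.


W = F * d * cos(theta)
theta = 20 deg = 0.3491 rad
cos(theta) = 0.9397
W = 499 * 1.06 * 0.9397
W = 497.0410


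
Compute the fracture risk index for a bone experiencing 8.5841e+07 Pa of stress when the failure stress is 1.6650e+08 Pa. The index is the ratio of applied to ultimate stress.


FRI = applied / ultimate
FRI = 8.5841e+07 / 1.6650e+08
FRI = 0.5156


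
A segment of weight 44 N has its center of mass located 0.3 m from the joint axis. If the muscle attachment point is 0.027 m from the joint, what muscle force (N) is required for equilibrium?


F_muscle = W * d_load / d_muscle
F_muscle = 44 * 0.3 / 0.027
Numerator = 13.2000
F_muscle = 488.8889


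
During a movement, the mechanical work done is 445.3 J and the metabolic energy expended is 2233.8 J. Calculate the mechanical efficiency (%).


eta = (W_mech / E_meta) * 100
eta = (445.3 / 2233.8) * 100
ratio = 0.1993
eta = 19.9346


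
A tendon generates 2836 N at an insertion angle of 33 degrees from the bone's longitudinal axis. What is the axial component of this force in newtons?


F_eff = F_tendon * cos(theta)
theta = 33 deg = 0.5760 rad
cos(theta) = 0.8387
F_eff = 2836 * 0.8387
F_eff = 2378.4697


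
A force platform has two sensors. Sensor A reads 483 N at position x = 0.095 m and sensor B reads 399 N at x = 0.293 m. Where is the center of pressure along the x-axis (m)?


COP_x = (F1*x1 + F2*x2) / (F1 + F2)
COP_x = (483*0.095 + 399*0.293) / (483 + 399)
Numerator = 162.7920
Denominator = 882
COP_x = 0.1846


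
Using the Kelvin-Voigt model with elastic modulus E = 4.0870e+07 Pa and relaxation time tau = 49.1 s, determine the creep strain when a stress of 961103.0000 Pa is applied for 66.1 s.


epsilon(t) = (sigma/E) * (1 - exp(-t/tau))
sigma/E = 961103.0000 / 4.0870e+07 = 0.0235
exp(-t/tau) = exp(-66.1 / 49.1) = 0.2602
epsilon = 0.0235 * (1 - 0.2602)
epsilon = 0.0174


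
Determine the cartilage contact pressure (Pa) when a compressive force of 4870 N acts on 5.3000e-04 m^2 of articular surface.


P = F / A
P = 4870 / 5.3000e-04
P = 9.1887e+06


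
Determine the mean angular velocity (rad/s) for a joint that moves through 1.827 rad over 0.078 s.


omega = delta_theta / delta_t
omega = 1.827 / 0.078
omega = 23.4231


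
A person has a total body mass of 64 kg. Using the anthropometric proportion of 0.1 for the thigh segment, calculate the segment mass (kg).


m_segment = body_mass * fraction
m_segment = 64 * 0.1
m_segment = 6.4000


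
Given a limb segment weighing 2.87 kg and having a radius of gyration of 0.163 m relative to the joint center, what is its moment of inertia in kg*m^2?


I = m * k^2
I = 2.87 * 0.163^2
k^2 = 0.0266
I = 0.0763


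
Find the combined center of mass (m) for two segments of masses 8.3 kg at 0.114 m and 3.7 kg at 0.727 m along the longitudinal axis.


COM = (m1*x1 + m2*x2) / (m1 + m2)
COM = (8.3*0.114 + 3.7*0.727) / (8.3 + 3.7)
Numerator = 3.6361
Denominator = 12.0000
COM = 0.3030


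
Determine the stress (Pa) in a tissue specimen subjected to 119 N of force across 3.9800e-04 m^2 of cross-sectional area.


stress = F / A
stress = 119 / 3.9800e-04
stress = 298994.9749


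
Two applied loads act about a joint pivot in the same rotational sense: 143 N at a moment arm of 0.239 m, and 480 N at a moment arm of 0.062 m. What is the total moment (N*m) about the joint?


M = F1 * d1 + F2 * d2
M = 143 * 0.239 + 480 * 0.062
M = 34.1770 + 29.7600
M = 63.9370


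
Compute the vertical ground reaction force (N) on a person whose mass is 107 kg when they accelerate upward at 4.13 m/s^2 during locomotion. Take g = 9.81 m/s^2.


GRF = m * (g + a)
GRF = 107 * (9.81 + 4.13)
GRF = 107 * 13.9400
GRF = 1491.5800


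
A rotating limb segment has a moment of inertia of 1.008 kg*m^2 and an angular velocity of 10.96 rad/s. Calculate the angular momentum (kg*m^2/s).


L = I * omega
L = 1.008 * 10.96
L = 11.0477


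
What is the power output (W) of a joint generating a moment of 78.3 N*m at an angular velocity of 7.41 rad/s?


P = M * omega
P = 78.3 * 7.41
P = 580.2030


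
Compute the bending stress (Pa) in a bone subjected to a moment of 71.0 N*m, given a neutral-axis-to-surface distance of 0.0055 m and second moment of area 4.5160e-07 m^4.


sigma = M * c / I
sigma = 71.0 * 0.0055 / 4.5160e-07
M * c = 0.3905
sigma = 864703.2772


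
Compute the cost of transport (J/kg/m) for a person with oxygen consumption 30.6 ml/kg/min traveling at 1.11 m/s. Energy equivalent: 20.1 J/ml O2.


Power per kg = VO2 * 20.1 / 60
Power per kg = 30.6 * 20.1 / 60 = 10.2510 W/kg
Cost = power_per_kg / speed
Cost = 10.2510 / 1.11
Cost = 9.2351


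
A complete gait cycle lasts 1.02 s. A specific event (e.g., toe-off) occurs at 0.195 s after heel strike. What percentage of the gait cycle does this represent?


pct = (event_time / cycle_time) * 100
pct = (0.195 / 1.02) * 100
ratio = 0.1912
pct = 19.1176


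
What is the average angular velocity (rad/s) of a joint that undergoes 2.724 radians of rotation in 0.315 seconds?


omega = delta_theta / delta_t
omega = 2.724 / 0.315
omega = 8.6476


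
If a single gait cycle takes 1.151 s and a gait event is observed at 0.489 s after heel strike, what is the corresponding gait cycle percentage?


pct = (event_time / cycle_time) * 100
pct = (0.489 / 1.151) * 100
ratio = 0.4248
pct = 42.4848


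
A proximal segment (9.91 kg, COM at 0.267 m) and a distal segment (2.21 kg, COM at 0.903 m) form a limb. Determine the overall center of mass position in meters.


COM = (m1*x1 + m2*x2) / (m1 + m2)
COM = (9.91*0.267 + 2.21*0.903) / (9.91 + 2.21)
Numerator = 4.6416
Denominator = 12.1200
COM = 0.3830


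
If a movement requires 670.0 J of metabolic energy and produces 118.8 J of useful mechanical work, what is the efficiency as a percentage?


eta = (W_mech / E_meta) * 100
eta = (118.8 / 670.0) * 100
ratio = 0.1773
eta = 17.7313


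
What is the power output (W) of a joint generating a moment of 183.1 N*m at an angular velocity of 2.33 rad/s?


P = M * omega
P = 183.1 * 2.33
P = 426.6230


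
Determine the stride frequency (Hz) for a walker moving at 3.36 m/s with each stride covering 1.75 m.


f = v / stride_length
f = 3.36 / 1.75
f = 1.9200


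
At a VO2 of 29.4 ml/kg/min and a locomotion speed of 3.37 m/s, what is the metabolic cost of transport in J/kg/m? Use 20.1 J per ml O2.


Power per kg = VO2 * 20.1 / 60
Power per kg = 29.4 * 20.1 / 60 = 9.8490 W/kg
Cost = power_per_kg / speed
Cost = 9.8490 / 3.37
Cost = 2.9226


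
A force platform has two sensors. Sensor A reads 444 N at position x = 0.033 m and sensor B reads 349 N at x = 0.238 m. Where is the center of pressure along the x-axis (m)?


COP_x = (F1*x1 + F2*x2) / (F1 + F2)
COP_x = (444*0.033 + 349*0.238) / (444 + 349)
Numerator = 97.7140
Denominator = 793
COP_x = 0.1232


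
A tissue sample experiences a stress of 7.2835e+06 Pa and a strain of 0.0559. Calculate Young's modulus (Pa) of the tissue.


E = stress / strain
E = 7.2835e+06 / 0.0559
E = 1.3030e+08


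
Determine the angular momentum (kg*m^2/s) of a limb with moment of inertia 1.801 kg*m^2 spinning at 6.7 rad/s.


L = I * omega
L = 1.801 * 6.7
L = 12.0667


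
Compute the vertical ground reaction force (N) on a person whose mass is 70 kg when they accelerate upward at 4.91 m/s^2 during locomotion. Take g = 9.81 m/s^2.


GRF = m * (g + a)
GRF = 70 * (9.81 + 4.91)
GRF = 70 * 14.7200
GRF = 1030.4000


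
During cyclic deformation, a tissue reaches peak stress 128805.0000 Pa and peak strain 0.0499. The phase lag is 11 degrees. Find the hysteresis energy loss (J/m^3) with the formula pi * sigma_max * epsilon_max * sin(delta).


E_loss = pi * sigma_max * epsilon_max * sin(delta)
delta = 11 deg = 0.1920 rad
sin(delta) = 0.1908
E_loss = pi * 128805.0000 * 0.0499 * 0.1908
E_loss = 3852.8490


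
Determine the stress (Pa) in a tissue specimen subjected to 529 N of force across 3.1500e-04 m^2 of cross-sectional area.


stress = F / A
stress = 529 / 3.1500e-04
stress = 1.6794e+06


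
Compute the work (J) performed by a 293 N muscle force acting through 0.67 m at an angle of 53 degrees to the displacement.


W = F * d * cos(theta)
theta = 53 deg = 0.9250 rad
cos(theta) = 0.6018
W = 293 * 0.67 * 0.6018
W = 118.1423


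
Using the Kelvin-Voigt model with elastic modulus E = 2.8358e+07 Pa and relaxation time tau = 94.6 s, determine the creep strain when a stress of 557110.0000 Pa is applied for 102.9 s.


epsilon(t) = (sigma/E) * (1 - exp(-t/tau))
sigma/E = 557110.0000 / 2.8358e+07 = 0.0196
exp(-t/tau) = exp(-102.9 / 94.6) = 0.3370
epsilon = 0.0196 * (1 - 0.3370)
epsilon = 0.0130


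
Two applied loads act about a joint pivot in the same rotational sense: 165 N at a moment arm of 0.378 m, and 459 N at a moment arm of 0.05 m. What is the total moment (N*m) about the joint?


M = F1 * d1 + F2 * d2
M = 165 * 0.378 + 459 * 0.05
M = 62.3700 + 22.9500
M = 85.3200


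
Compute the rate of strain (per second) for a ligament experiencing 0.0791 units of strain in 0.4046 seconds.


strain_rate = delta_strain / delta_t
strain_rate = 0.0791 / 0.4046
strain_rate = 0.1955


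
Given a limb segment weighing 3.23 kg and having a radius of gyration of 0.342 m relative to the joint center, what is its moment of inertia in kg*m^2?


I = m * k^2
I = 3.23 * 0.342^2
k^2 = 0.1170
I = 0.3778


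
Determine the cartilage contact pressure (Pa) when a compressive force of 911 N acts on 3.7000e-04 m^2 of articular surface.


P = F / A
P = 911 / 3.7000e-04
P = 2.4622e+06


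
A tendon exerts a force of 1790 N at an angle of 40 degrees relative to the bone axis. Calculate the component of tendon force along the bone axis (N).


F_eff = F_tendon * cos(theta)
theta = 40 deg = 0.6981 rad
cos(theta) = 0.7660
F_eff = 1790 * 0.7660
F_eff = 1371.2196


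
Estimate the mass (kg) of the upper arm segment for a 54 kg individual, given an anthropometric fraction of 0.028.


m_segment = body_mass * fraction
m_segment = 54 * 0.028
m_segment = 1.5120


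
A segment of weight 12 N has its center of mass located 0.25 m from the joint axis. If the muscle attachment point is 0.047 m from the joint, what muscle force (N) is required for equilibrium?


F_muscle = W * d_load / d_muscle
F_muscle = 12 * 0.25 / 0.047
Numerator = 3.0000
F_muscle = 63.8298


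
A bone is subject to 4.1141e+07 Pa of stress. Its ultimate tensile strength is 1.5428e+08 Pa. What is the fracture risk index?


FRI = applied / ultimate
FRI = 4.1141e+07 / 1.5428e+08
FRI = 0.2667


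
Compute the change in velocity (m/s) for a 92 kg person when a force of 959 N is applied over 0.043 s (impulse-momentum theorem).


J = F * dt = 959 * 0.043 = 41.2370 N*s
delta_v = J / m
delta_v = 41.2370 / 92
delta_v = 0.4482


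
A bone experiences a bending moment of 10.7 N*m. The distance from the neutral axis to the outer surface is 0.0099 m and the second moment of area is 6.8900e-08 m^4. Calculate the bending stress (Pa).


sigma = M * c / I
sigma = 10.7 * 0.0099 / 6.8900e-08
M * c = 0.1059
sigma = 1.5374e+06


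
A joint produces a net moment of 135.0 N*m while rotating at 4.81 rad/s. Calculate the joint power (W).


P = M * omega
P = 135.0 * 4.81
P = 649.3500


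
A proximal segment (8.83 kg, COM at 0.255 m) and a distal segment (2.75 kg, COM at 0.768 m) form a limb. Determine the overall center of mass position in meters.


COM = (m1*x1 + m2*x2) / (m1 + m2)
COM = (8.83*0.255 + 2.75*0.768) / (8.83 + 2.75)
Numerator = 4.3636
Denominator = 11.5800
COM = 0.3768


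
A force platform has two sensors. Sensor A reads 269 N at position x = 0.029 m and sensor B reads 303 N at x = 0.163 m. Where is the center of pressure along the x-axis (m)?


COP_x = (F1*x1 + F2*x2) / (F1 + F2)
COP_x = (269*0.029 + 303*0.163) / (269 + 303)
Numerator = 57.1900
Denominator = 572
COP_x = 0.1000


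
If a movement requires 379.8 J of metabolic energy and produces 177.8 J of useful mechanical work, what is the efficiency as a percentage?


eta = (W_mech / E_meta) * 100
eta = (177.8 / 379.8) * 100
ratio = 0.4681
eta = 46.8141


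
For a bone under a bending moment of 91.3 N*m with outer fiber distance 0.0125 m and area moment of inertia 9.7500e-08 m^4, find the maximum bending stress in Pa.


sigma = M * c / I
sigma = 91.3 * 0.0125 / 9.7500e-08
M * c = 1.1413
sigma = 1.1705e+07


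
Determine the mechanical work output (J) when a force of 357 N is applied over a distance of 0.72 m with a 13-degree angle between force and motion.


W = F * d * cos(theta)
theta = 13 deg = 0.2269 rad
cos(theta) = 0.9744
W = 357 * 0.72 * 0.9744
W = 250.4521


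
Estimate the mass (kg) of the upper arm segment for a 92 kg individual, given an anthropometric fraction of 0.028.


m_segment = body_mass * fraction
m_segment = 92 * 0.028
m_segment = 2.5760


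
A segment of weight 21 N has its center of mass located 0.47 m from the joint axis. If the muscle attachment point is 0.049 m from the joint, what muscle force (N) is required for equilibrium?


F_muscle = W * d_load / d_muscle
F_muscle = 21 * 0.47 / 0.049
Numerator = 9.8700
F_muscle = 201.4286


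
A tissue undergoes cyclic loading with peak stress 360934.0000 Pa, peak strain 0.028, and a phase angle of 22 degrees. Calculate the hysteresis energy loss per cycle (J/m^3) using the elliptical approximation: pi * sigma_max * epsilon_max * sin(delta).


E_loss = pi * sigma_max * epsilon_max * sin(delta)
delta = 22 deg = 0.3840 rad
sin(delta) = 0.3746
E_loss = pi * 360934.0000 * 0.028 * 0.3746
E_loss = 11893.5394


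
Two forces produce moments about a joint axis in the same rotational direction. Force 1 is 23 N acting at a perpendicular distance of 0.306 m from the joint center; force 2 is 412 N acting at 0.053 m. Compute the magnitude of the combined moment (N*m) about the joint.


M = F1 * d1 + F2 * d2
M = 23 * 0.306 + 412 * 0.053
M = 7.0380 + 21.8360
M = 28.8740


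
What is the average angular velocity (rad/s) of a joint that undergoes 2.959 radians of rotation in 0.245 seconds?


omega = delta_theta / delta_t
omega = 2.959 / 0.245
omega = 12.0776


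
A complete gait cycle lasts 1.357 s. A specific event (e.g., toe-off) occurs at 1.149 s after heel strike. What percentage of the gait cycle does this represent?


pct = (event_time / cycle_time) * 100
pct = (1.149 / 1.357) * 100
ratio = 0.8467
pct = 84.6721


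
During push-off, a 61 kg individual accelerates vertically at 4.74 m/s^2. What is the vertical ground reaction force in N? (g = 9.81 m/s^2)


GRF = m * (g + a)
GRF = 61 * (9.81 + 4.74)
GRF = 61 * 14.5500
GRF = 887.5500


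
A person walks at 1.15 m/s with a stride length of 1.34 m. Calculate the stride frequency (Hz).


f = v / stride_length
f = 1.15 / 1.34
f = 0.8582


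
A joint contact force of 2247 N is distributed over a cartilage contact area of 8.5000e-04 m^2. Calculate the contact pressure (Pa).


P = F / A
P = 2247 / 8.5000e-04
P = 2.6435e+06


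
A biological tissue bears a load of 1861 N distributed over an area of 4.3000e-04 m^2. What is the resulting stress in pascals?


stress = F / A
stress = 1861 / 4.3000e-04
stress = 4.3279e+06


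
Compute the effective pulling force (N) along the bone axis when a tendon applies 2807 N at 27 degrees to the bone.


F_eff = F_tendon * cos(theta)
theta = 27 deg = 0.4712 rad
cos(theta) = 0.8910
F_eff = 2807 * 0.8910
F_eff = 2501.0553


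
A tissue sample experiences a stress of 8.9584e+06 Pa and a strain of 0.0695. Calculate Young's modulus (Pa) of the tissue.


E = stress / strain
E = 8.9584e+06 / 0.0695
E = 1.2890e+08


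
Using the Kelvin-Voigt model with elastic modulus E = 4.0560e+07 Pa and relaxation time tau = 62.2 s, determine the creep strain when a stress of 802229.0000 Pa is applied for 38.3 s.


epsilon(t) = (sigma/E) * (1 - exp(-t/tau))
sigma/E = 802229.0000 / 4.0560e+07 = 0.0198
exp(-t/tau) = exp(-38.3 / 62.2) = 0.5402
epsilon = 0.0198 * (1 - 0.5402)
epsilon = 0.0091


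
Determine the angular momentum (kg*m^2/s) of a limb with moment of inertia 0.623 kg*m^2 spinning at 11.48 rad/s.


L = I * omega
L = 0.623 * 11.48
L = 7.1520


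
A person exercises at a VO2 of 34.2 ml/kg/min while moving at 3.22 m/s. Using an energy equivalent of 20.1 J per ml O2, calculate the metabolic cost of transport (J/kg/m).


Power per kg = VO2 * 20.1 / 60
Power per kg = 34.2 * 20.1 / 60 = 11.4570 W/kg
Cost = power_per_kg / speed
Cost = 11.4570 / 3.22
Cost = 3.5581


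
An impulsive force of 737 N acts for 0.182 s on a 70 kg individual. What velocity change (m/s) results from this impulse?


J = F * dt = 737 * 0.182 = 134.1340 N*s
delta_v = J / m
delta_v = 134.1340 / 70
delta_v = 1.9162


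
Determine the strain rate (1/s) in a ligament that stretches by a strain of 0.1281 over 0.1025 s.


strain_rate = delta_strain / delta_t
strain_rate = 0.1281 / 0.1025
strain_rate = 1.2498


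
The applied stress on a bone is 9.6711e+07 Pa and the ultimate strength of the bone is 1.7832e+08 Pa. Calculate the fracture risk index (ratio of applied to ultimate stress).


FRI = applied / ultimate
FRI = 9.6711e+07 / 1.7832e+08
FRI = 0.5423


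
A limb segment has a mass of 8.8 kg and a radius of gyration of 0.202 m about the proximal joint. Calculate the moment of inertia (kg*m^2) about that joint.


I = m * k^2
I = 8.8 * 0.202^2
k^2 = 0.0408
I = 0.3591


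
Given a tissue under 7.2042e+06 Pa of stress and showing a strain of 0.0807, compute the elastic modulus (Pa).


E = stress / strain
E = 7.2042e+06 / 0.0807
E = 8.9271e+07


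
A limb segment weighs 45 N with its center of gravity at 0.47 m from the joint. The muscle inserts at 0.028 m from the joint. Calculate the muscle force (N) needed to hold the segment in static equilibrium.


F_muscle = W * d_load / d_muscle
F_muscle = 45 * 0.47 / 0.028
Numerator = 21.1500
F_muscle = 755.3571


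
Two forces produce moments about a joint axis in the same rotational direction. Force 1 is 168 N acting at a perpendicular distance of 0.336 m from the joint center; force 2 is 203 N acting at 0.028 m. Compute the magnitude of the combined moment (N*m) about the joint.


M = F1 * d1 + F2 * d2
M = 168 * 0.336 + 203 * 0.028
M = 56.4480 + 5.6840
M = 62.1320


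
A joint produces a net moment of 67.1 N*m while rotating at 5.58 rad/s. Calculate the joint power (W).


P = M * omega
P = 67.1 * 5.58
P = 374.4180


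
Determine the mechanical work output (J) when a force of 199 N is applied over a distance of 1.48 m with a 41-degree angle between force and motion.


W = F * d * cos(theta)
theta = 41 deg = 0.7156 rad
cos(theta) = 0.7547
W = 199 * 1.48 * 0.7547
W = 222.2771


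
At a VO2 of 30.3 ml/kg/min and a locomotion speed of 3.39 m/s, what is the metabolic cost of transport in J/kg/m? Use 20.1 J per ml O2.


Power per kg = VO2 * 20.1 / 60
Power per kg = 30.3 * 20.1 / 60 = 10.1505 W/kg
Cost = power_per_kg / speed
Cost = 10.1505 / 3.39
Cost = 2.9942


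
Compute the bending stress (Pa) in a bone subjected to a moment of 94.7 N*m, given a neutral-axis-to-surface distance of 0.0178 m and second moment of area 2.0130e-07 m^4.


sigma = M * c / I
sigma = 94.7 * 0.0178 / 2.0130e-07
M * c = 1.6857
sigma = 8.3739e+06


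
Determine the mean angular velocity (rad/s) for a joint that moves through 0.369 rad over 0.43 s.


omega = delta_theta / delta_t
omega = 0.369 / 0.43
omega = 0.8581


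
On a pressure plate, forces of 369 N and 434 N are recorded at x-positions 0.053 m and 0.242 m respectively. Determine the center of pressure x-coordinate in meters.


COP_x = (F1*x1 + F2*x2) / (F1 + F2)
COP_x = (369*0.053 + 434*0.242) / (369 + 434)
Numerator = 124.5850
Denominator = 803
COP_x = 0.1551


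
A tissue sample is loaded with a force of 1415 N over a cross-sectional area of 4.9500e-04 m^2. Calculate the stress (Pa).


stress = F / A
stress = 1415 / 4.9500e-04
stress = 2.8586e+06


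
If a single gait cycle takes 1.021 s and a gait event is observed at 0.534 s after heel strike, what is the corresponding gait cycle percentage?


pct = (event_time / cycle_time) * 100
pct = (0.534 / 1.021) * 100
ratio = 0.5230
pct = 52.3017


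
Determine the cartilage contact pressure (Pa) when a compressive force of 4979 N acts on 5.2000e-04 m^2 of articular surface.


P = F / A
P = 4979 / 5.2000e-04
P = 9.5750e+06


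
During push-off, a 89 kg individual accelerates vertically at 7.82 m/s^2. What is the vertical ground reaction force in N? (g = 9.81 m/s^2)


GRF = m * (g + a)
GRF = 89 * (9.81 + 7.82)
GRF = 89 * 17.6300
GRF = 1569.0700


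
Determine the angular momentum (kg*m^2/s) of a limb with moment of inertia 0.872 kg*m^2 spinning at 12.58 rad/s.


L = I * omega
L = 0.872 * 12.58
L = 10.9698


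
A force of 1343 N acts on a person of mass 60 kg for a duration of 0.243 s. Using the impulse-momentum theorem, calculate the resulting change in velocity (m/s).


J = F * dt = 1343 * 0.243 = 326.3490 N*s
delta_v = J / m
delta_v = 326.3490 / 60
delta_v = 5.4391


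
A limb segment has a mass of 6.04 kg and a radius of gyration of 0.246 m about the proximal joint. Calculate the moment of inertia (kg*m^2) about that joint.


I = m * k^2
I = 6.04 * 0.246^2
k^2 = 0.0605
I = 0.3655


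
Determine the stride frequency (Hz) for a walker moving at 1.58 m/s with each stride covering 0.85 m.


f = v / stride_length
f = 1.58 / 0.85
f = 1.8588


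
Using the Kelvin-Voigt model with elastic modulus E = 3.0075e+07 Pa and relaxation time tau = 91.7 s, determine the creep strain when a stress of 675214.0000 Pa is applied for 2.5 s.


epsilon(t) = (sigma/E) * (1 - exp(-t/tau))
sigma/E = 675214.0000 / 3.0075e+07 = 0.0225
exp(-t/tau) = exp(-2.5 / 91.7) = 0.9731
epsilon = 0.0225 * (1 - 0.9731)
epsilon = 6.0381e-04


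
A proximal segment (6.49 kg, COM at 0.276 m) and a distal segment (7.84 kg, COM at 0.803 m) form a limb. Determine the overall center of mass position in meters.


COM = (m1*x1 + m2*x2) / (m1 + m2)
COM = (6.49*0.276 + 7.84*0.803) / (6.49 + 7.84)
Numerator = 8.0868
Denominator = 14.3300
COM = 0.5643


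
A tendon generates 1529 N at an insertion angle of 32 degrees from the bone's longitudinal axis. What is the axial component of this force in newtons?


F_eff = F_tendon * cos(theta)
theta = 32 deg = 0.5585 rad
cos(theta) = 0.8480
F_eff = 1529 * 0.8480
F_eff = 1296.6655


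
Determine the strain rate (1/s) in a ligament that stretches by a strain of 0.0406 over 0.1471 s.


strain_rate = delta_strain / delta_t
strain_rate = 0.0406 / 0.1471
strain_rate = 0.2760


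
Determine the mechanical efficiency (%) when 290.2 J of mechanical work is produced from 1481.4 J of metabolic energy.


eta = (W_mech / E_meta) * 100
eta = (290.2 / 1481.4) * 100
ratio = 0.1959
eta = 19.5896


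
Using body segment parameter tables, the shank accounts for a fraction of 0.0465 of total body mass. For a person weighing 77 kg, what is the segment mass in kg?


m_segment = body_mass * fraction
m_segment = 77 * 0.0465
m_segment = 3.5805


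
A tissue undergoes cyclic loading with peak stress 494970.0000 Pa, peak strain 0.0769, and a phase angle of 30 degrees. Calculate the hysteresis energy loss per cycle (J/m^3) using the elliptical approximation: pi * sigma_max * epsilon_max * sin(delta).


E_loss = pi * sigma_max * epsilon_max * sin(delta)
delta = 30 deg = 0.5236 rad
sin(delta) = 0.5000
E_loss = pi * 494970.0000 * 0.0769 * 0.5000
E_loss = 59789.5238


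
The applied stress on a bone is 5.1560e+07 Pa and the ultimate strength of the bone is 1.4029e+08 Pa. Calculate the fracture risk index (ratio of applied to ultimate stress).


FRI = applied / ultimate
FRI = 5.1560e+07 / 1.4029e+08
FRI = 0.3675


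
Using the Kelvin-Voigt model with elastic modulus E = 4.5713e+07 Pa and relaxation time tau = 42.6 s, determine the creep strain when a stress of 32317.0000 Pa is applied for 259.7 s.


epsilon(t) = (sigma/E) * (1 - exp(-t/tau))
sigma/E = 32317.0000 / 4.5713e+07 = 7.0695e-04
exp(-t/tau) = exp(-259.7 / 42.6) = 0.0023
epsilon = 7.0695e-04 * (1 - 0.0023)
epsilon = 7.0536e-04


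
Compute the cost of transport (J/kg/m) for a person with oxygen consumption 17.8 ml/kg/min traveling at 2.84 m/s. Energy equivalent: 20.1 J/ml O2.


Power per kg = VO2 * 20.1 / 60
Power per kg = 17.8 * 20.1 / 60 = 5.9630 W/kg
Cost = power_per_kg / speed
Cost = 5.9630 / 2.84
Cost = 2.0996


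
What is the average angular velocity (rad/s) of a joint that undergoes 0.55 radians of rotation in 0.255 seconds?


omega = delta_theta / delta_t
omega = 0.55 / 0.255
omega = 2.1569


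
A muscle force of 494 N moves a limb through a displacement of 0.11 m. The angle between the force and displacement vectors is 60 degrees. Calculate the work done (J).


W = F * d * cos(theta)
theta = 60 deg = 1.0472 rad
cos(theta) = 0.5000
W = 494 * 0.11 * 0.5000
W = 27.1700


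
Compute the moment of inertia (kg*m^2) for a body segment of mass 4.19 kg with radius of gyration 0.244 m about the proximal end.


I = m * k^2
I = 4.19 * 0.244^2
k^2 = 0.0595
I = 0.2495


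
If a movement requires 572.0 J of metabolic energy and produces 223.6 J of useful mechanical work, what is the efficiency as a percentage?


eta = (W_mech / E_meta) * 100
eta = (223.6 / 572.0) * 100
ratio = 0.3909
eta = 39.0909


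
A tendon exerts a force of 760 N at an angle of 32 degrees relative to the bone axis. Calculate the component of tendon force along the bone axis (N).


F_eff = F_tendon * cos(theta)
theta = 32 deg = 0.5585 rad
cos(theta) = 0.8480
F_eff = 760 * 0.8480
F_eff = 644.5166


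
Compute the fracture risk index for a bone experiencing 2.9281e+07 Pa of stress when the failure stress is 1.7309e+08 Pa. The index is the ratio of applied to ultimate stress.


FRI = applied / ultimate
FRI = 2.9281e+07 / 1.7309e+08
FRI = 0.1692


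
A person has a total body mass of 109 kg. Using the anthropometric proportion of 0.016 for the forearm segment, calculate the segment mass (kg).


m_segment = body_mass * fraction
m_segment = 109 * 0.016
m_segment = 1.7440


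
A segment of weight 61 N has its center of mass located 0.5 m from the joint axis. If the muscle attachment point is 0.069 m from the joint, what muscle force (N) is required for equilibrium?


F_muscle = W * d_load / d_muscle
F_muscle = 61 * 0.5 / 0.069
Numerator = 30.5000
F_muscle = 442.0290


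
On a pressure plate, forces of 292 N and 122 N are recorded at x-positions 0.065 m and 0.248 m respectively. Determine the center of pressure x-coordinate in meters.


COP_x = (F1*x1 + F2*x2) / (F1 + F2)
COP_x = (292*0.065 + 122*0.248) / (292 + 122)
Numerator = 49.2360
Denominator = 414
COP_x = 0.1189


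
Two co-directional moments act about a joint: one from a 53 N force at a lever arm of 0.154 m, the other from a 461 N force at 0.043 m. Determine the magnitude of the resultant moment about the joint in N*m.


M = F1 * d1 + F2 * d2
M = 53 * 0.154 + 461 * 0.043
M = 8.1620 + 19.8230
M = 27.9850


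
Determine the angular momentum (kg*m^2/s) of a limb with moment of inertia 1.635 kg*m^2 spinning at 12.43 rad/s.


L = I * omega
L = 1.635 * 12.43
L = 20.3230


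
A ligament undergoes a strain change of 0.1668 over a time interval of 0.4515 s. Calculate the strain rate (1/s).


strain_rate = delta_strain / delta_t
strain_rate = 0.1668 / 0.4515
strain_rate = 0.3694


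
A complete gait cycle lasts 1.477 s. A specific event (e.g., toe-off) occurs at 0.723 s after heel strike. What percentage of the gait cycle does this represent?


pct = (event_time / cycle_time) * 100
pct = (0.723 / 1.477) * 100
ratio = 0.4895
pct = 48.9506


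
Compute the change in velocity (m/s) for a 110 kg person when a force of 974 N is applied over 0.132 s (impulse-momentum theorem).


J = F * dt = 974 * 0.132 = 128.5680 N*s
delta_v = J / m
delta_v = 128.5680 / 110
delta_v = 1.1688


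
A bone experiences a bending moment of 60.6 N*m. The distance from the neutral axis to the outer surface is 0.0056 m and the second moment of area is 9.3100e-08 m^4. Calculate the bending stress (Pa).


sigma = M * c / I
sigma = 60.6 * 0.0056 / 9.3100e-08
M * c = 0.3394
sigma = 3.6451e+06


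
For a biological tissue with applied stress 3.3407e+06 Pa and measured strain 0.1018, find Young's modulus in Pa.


E = stress / strain
E = 3.3407e+06 / 0.1018
E = 3.2816e+07


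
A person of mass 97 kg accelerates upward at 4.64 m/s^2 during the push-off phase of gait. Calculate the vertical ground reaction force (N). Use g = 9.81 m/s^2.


GRF = m * (g + a)
GRF = 97 * (9.81 + 4.64)
GRF = 97 * 14.4500
GRF = 1401.6500


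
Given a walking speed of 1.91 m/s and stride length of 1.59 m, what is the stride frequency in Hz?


f = v / stride_length
f = 1.91 / 1.59
f = 1.2013


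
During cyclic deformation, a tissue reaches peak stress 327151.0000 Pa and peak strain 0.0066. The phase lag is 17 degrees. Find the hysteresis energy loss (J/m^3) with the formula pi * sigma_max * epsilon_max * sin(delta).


E_loss = pi * sigma_max * epsilon_max * sin(delta)
delta = 17 deg = 0.2967 rad
sin(delta) = 0.2924
E_loss = pi * 327151.0000 * 0.0066 * 0.2924
E_loss = 1983.2497


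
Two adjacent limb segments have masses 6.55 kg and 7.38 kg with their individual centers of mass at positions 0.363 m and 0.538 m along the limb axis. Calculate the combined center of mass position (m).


COM = (m1*x1 + m2*x2) / (m1 + m2)
COM = (6.55*0.363 + 7.38*0.538) / (6.55 + 7.38)
Numerator = 6.3481
Denominator = 13.9300
COM = 0.4557


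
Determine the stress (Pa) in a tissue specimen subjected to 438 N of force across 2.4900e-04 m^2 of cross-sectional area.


stress = F / A
stress = 438 / 2.4900e-04
stress = 1.7590e+06


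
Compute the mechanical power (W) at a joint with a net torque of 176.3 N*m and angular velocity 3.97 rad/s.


P = M * omega
P = 176.3 * 3.97
P = 699.9110


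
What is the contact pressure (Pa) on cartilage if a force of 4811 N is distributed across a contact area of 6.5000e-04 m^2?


P = F / A
P = 4811 / 6.5000e-04
P = 7.4015e+06


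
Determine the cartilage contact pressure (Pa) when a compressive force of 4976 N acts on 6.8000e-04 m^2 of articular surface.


P = F / A
P = 4976 / 6.8000e-04
P = 7.3176e+06


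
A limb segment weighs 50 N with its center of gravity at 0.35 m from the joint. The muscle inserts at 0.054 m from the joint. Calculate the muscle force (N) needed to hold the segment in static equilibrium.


F_muscle = W * d_load / d_muscle
F_muscle = 50 * 0.35 / 0.054
Numerator = 17.5000
F_muscle = 324.0741


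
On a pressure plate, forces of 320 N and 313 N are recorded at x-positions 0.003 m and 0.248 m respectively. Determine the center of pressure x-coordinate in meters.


COP_x = (F1*x1 + F2*x2) / (F1 + F2)
COP_x = (320*0.003 + 313*0.248) / (320 + 313)
Numerator = 78.5840
Denominator = 633
COP_x = 0.1241


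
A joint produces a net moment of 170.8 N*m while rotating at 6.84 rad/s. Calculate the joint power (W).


P = M * omega
P = 170.8 * 6.84
P = 1168.2720


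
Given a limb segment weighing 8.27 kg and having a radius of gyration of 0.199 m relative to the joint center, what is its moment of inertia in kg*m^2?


I = m * k^2
I = 8.27 * 0.199^2
k^2 = 0.0396
I = 0.3275


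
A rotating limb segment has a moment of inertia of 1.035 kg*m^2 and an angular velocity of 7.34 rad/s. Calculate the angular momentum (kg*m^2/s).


L = I * omega
L = 1.035 * 7.34
L = 7.5969


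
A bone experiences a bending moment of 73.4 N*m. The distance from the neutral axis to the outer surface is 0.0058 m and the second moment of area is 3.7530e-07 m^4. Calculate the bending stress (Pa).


sigma = M * c / I
sigma = 73.4 * 0.0058 / 3.7530e-07
M * c = 0.4257
sigma = 1.1343e+06


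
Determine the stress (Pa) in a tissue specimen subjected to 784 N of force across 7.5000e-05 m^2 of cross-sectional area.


stress = F / A
stress = 784 / 7.5000e-05
stress = 1.0453e+07


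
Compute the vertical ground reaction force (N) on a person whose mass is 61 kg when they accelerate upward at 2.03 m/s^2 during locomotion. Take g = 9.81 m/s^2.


GRF = m * (g + a)
GRF = 61 * (9.81 + 2.03)
GRF = 61 * 11.8400
GRF = 722.2400


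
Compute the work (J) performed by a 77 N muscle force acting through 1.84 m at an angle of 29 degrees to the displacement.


W = F * d * cos(theta)
theta = 29 deg = 0.5061 rad
cos(theta) = 0.8746
W = 77 * 1.84 * 0.8746
W = 123.9161


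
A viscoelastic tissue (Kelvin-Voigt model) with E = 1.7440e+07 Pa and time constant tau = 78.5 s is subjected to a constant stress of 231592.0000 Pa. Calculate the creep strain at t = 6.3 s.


epsilon(t) = (sigma/E) * (1 - exp(-t/tau))
sigma/E = 231592.0000 / 1.7440e+07 = 0.0133
exp(-t/tau) = exp(-6.3 / 78.5) = 0.9229
epsilon = 0.0133 * (1 - 0.9229)
epsilon = 0.0010


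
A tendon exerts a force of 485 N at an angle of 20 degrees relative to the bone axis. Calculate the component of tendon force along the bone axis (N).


F_eff = F_tendon * cos(theta)
theta = 20 deg = 0.3491 rad
cos(theta) = 0.9397
F_eff = 485 * 0.9397
F_eff = 455.7509


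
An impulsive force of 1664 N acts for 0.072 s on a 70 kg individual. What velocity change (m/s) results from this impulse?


J = F * dt = 1664 * 0.072 = 119.8080 N*s
delta_v = J / m
delta_v = 119.8080 / 70
delta_v = 1.7115


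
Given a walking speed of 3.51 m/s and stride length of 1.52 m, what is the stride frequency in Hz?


f = v / stride_length
f = 3.51 / 1.52
f = 2.3092


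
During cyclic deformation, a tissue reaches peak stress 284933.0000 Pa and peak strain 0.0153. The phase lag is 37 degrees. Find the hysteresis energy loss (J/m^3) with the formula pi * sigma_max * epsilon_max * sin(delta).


E_loss = pi * sigma_max * epsilon_max * sin(delta)
delta = 37 deg = 0.6458 rad
sin(delta) = 0.6018
E_loss = pi * 284933.0000 * 0.0153 * 0.6018
E_loss = 8242.2746


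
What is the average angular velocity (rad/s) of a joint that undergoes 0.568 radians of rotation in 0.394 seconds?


omega = delta_theta / delta_t
omega = 0.568 / 0.394
omega = 1.4416


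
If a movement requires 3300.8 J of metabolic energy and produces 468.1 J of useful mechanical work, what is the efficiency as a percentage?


eta = (W_mech / E_meta) * 100
eta = (468.1 / 3300.8) * 100
ratio = 0.1418
eta = 14.1814


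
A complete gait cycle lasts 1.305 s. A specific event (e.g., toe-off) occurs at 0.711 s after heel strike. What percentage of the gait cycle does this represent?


pct = (event_time / cycle_time) * 100
pct = (0.711 / 1.305) * 100
ratio = 0.5448
pct = 54.4828


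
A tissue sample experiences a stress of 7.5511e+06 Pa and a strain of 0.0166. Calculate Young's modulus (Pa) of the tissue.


E = stress / strain
E = 7.5511e+06 / 0.0166
E = 4.5489e+08


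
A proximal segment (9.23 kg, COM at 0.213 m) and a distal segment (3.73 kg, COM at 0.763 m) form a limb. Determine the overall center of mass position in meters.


COM = (m1*x1 + m2*x2) / (m1 + m2)
COM = (9.23*0.213 + 3.73*0.763) / (9.23 + 3.73)
Numerator = 4.8120
Denominator = 12.9600
COM = 0.3713


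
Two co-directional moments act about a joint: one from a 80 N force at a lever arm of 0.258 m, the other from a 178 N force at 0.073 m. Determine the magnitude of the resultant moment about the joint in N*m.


M = F1 * d1 + F2 * d2
M = 80 * 0.258 + 178 * 0.073
M = 20.6400 + 12.9940
M = 33.6340


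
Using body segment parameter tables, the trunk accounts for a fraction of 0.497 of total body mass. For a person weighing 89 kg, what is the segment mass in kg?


m_segment = body_mass * fraction
m_segment = 89 * 0.497
m_segment = 44.2330


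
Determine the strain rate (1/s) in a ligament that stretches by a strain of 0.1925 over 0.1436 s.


strain_rate = delta_strain / delta_t
strain_rate = 0.1925 / 0.1436
strain_rate = 1.3405


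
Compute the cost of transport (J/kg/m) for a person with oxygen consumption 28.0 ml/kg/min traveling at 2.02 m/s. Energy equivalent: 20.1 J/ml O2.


Power per kg = VO2 * 20.1 / 60
Power per kg = 28.0 * 20.1 / 60 = 9.3800 W/kg
Cost = power_per_kg / speed
Cost = 9.3800 / 2.02
Cost = 4.6436


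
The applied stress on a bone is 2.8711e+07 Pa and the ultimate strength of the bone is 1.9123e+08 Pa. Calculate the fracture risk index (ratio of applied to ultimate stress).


FRI = applied / ultimate
FRI = 2.8711e+07 / 1.9123e+08
FRI = 0.1501


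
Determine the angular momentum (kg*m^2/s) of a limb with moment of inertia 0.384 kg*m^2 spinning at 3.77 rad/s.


L = I * omega
L = 0.384 * 3.77
L = 1.4477


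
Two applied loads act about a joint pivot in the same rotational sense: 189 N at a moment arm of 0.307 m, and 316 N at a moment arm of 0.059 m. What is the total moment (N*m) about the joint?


M = F1 * d1 + F2 * d2
M = 189 * 0.307 + 316 * 0.059
M = 58.0230 + 18.6440
M = 76.6670


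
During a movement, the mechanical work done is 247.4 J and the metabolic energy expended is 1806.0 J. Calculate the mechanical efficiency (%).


eta = (W_mech / E_meta) * 100
eta = (247.4 / 1806.0) * 100
ratio = 0.1370
eta = 13.6988


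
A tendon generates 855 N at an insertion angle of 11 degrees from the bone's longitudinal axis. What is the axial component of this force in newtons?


F_eff = F_tendon * cos(theta)
theta = 11 deg = 0.1920 rad
cos(theta) = 0.9816
F_eff = 855 * 0.9816
F_eff = 839.2912


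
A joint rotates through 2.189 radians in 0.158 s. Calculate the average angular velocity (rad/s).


omega = delta_theta / delta_t
omega = 2.189 / 0.158
omega = 13.8544


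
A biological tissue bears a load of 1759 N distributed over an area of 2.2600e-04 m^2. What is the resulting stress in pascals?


stress = F / A
stress = 1759 / 2.2600e-04
stress = 7.7832e+06


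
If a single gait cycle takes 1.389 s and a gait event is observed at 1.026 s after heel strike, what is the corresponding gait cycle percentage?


pct = (event_time / cycle_time) * 100
pct = (1.026 / 1.389) * 100
ratio = 0.7387
pct = 73.8661


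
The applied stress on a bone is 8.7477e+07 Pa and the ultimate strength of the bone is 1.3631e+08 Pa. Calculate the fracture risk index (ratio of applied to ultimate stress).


FRI = applied / ultimate
FRI = 8.7477e+07 / 1.3631e+08
FRI = 0.6418
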